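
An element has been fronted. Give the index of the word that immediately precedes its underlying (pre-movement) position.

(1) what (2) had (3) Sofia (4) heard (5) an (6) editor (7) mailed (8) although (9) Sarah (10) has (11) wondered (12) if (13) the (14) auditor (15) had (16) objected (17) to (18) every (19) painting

The displaced element is "what" (word 1).
It is linked across 1 clause boundary (Ø).
It functions as the direct object of "mailed", so the gap sits immediately after word 7 ("mailed").
Base order: Sofia had heard an editor mailed what although Sarah has wondered if the auditor had objected to every painting.

7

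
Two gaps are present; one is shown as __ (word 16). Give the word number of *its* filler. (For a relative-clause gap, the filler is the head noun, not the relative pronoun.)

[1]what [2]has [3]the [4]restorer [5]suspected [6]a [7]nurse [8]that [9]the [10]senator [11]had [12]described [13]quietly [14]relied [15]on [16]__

The marked gap is the object of the preposition "on" of "relied".
Its filler is the fronted wh-phrase "what", at word 1.
(The other dependency links word 7 to a gap after word 12.)

1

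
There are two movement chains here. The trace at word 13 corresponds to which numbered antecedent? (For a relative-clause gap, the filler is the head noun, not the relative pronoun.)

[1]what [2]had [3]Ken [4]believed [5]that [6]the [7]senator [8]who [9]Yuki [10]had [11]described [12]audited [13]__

The marked gap is the direct object of "audited".
Its filler is the fronted wh-phrase "what", at word 1.
(The other dependency links word 7 to a gap after word 11.)

1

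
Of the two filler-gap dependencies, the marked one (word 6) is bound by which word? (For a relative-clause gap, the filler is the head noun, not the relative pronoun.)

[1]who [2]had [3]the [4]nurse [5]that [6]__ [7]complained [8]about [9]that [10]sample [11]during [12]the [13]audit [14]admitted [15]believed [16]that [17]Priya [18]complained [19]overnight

4

The marked gap is inside the relative clause, the subject of "complained".
Its filler is the head noun "nurse" (via "that"), at word 4.
(The other dependency links word 1 to a gap after word 14.)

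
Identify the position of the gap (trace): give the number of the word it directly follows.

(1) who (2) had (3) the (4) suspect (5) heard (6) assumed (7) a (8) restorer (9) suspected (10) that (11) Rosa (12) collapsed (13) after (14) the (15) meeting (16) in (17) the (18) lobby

5

The displaced element is "who" (word 1).
It is linked across 1 clause boundary (Ø).
It functions as the subject of "assumed", so the gap sits immediately after word 5 ("heard").
Base order: The suspect had heard that who assumed a restorer suspected that Rosa collapsed after the meeting in the lobby.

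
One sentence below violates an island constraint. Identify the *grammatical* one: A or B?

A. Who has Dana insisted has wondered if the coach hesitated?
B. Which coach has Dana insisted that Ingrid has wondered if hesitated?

A

In B, the wh-phrase is extracted from inside a wh-island (introduced by "if"), which blocks movement.
In A, the extraction path crosses only that-complement boundaries, which are transparent.
So A is grammatical.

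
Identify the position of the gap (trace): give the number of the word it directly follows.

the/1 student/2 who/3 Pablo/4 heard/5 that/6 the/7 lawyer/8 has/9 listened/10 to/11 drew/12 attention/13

11

The displaced element is "the student" (word 2).
It is linked across 1 clause boundary (that).
It functions as the object of the preposition "to" of "listened", so the gap sits immediately after word 11 ("to").
Base order: Pablo heard that the lawyer has listened to the student.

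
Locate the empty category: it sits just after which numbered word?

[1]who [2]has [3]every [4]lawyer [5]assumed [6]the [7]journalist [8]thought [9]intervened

8

The displaced element is "who" (word 1).
It is linked across 2 clause boundaries (Ø → Ø).
It functions as the subject of "intervened", so the gap sits immediately after word 8 ("thought").
Base order: Every lawyer has assumed the journalist thought that who intervened.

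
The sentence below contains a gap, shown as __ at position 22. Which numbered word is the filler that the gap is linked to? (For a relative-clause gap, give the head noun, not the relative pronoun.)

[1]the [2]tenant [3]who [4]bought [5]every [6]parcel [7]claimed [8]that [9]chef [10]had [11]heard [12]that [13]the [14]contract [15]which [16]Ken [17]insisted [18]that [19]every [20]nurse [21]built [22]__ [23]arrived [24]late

The gap at 22 is the object of "built", inside a relative clause.
The relative pronoun is "which" (word 15); it is bound by the head noun immediately before it.
Its filler is the head noun "contract", at word 14.

14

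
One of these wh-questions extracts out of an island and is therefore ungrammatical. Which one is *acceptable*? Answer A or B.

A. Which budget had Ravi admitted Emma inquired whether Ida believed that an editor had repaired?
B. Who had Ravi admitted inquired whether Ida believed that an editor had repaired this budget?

B

In A, the wh-phrase is extracted from inside a wh-island (introduced by "whether"), which blocks movement.
In B, the extraction path crosses only that-complement boundaries, which are transparent.
So B is grammatical.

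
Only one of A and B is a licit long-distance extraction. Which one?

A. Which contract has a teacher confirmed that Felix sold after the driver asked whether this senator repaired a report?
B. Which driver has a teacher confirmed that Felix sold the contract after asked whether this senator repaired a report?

A

In B, the wh-phrase is extracted from inside an adjunct island (introduced by "after"), which blocks movement.
In A, the extraction path crosses only that-complement boundaries, which are transparent.
So A is grammatical.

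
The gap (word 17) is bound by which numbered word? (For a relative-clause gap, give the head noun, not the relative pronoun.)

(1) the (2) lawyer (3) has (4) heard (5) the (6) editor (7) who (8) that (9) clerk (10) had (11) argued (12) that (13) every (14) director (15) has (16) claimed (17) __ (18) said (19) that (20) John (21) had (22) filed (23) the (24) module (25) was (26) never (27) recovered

6

The gap at 17 is the subject of "said", inside a relative clause.
The relative pronoun is "who" (word 7); it is bound by the head noun immediately before it.
Its filler is the head noun "editor", at word 6.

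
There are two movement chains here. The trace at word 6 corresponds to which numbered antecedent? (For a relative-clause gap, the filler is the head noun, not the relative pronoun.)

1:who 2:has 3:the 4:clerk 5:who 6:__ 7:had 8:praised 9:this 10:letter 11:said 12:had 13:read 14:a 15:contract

4

The marked gap is inside the relative clause, the subject of "praised".
Its filler is the head noun "clerk" (via "who"), at word 4.
(The other dependency links word 1 to a gap after word 11.)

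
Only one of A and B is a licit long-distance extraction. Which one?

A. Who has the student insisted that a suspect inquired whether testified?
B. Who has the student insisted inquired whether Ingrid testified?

B

In A, the wh-phrase is extracted from inside a wh-island (introduced by "whether"), which blocks movement.
In B, the extraction path crosses only that-complement boundaries, which are transparent.
So B is grammatical.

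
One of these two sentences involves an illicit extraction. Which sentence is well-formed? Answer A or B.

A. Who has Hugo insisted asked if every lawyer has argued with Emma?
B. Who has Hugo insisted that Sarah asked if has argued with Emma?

In B, the wh-phrase is extracted from inside a wh-island (introduced by "if"), which blocks movement.
In A, the extraction path crosses only that-complement boundaries, which are transparent.
So A is grammatical.

A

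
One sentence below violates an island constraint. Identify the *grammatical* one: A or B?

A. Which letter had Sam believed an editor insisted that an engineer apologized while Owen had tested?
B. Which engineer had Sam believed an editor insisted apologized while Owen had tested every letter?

B

In A, the wh-phrase is extracted from inside an adjunct island (introduced by "while"), which blocks movement.
In B, the extraction path crosses only that-complement boundaries, which are transparent.
So B is grammatical.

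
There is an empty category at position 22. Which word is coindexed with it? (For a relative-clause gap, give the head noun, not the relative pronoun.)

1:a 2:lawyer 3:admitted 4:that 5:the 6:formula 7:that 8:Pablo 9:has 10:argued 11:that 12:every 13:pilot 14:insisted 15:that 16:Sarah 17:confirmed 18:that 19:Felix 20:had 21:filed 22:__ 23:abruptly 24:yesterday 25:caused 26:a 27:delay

The gap at 22 is the object of "filed", inside a relative clause.
The relative pronoun is "that" (word 7); it is bound by the head noun immediately before it.
Its filler is the head noun "formula", at word 6.

6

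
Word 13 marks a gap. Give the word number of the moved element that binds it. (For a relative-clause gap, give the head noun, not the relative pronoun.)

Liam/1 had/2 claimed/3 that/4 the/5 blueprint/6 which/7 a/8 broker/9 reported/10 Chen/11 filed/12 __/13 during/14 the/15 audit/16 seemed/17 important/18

6

The gap at 13 is the object of "filed", inside a relative clause.
The relative pronoun is "which" (word 7); it is bound by the head noun immediately before it.
Its filler is the head noun "blueprint", at word 6.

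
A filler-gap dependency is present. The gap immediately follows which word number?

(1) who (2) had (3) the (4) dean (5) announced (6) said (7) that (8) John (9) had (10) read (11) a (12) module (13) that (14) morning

5

The displaced element is "who" (word 1).
It is linked across 1 clause boundary (Ø).
It functions as the subject of "said", so the gap sits immediately after word 5 ("announced").
Base order: The dean had announced that who said that John had read a module that morning.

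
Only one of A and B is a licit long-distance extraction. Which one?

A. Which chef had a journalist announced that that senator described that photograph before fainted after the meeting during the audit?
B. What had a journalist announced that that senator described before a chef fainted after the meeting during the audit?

In A, the wh-phrase is extracted from inside an adjunct island (introduced by "before"), which blocks movement.
In B, the extraction path crosses only that-complement boundaries, which are transparent.
So B is grammatical.

B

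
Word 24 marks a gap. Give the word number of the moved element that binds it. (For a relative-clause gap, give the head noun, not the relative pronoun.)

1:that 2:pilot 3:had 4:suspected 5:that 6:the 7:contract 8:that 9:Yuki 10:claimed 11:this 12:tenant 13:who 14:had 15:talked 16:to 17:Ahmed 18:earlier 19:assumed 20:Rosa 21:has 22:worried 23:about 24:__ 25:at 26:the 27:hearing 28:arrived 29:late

The gap at 24 is the prepositional object of "worried", inside a relative clause.
The relative pronoun is "that" (word 8); it is bound by the head noun immediately before it.
Its filler is the head noun "contract", at word 7.

7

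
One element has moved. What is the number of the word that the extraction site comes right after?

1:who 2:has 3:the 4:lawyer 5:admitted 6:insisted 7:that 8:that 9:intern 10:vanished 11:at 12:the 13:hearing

The displaced element is "who" (word 1).
It is linked across 1 clause boundary (Ø).
It functions as the subject of "insisted", so the gap sits immediately after word 5 ("admitted").
Base order: The lawyer has admitted that who insisted that that intern vanished at the hearing.

5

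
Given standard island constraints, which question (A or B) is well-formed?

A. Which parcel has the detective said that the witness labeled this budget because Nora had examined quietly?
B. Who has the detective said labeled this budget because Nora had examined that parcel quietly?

In A, the wh-phrase is extracted from inside an adjunct island (introduced by "because"), which blocks movement.
In B, the extraction path crosses only that-complement boundaries, which are transparent.
So B is grammatical.

B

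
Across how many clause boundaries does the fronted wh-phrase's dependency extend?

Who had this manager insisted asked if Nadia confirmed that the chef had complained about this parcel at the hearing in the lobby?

1

"who" is extracted from the subject of "asked".
Boundaries crossed, outermost first: [Ø] — 1 in total.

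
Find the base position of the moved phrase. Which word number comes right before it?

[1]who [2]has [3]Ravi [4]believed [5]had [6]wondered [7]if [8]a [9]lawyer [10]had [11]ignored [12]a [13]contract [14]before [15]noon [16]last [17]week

4

The displaced element is "who" (word 1).
It is linked across 1 clause boundary (Ø).
It functions as the subject of "wondered", so the gap sits immediately after word 4 ("believed").
Base order: Ravi has believed who had wondered if a lawyer had ignored a contract before noon last week.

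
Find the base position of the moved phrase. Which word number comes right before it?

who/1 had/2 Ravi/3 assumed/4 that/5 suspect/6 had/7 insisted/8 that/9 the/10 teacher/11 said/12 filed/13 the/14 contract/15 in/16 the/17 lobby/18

The displaced element is "who" (word 1).
It is linked across 3 clause boundaries (Ø → that → Ø).
It functions as the subject of "filed", so the gap sits immediately after word 12 ("said").
Base order: Ravi had assumed that suspect had insisted that the teacher said that who filed the contract in the lobby.

12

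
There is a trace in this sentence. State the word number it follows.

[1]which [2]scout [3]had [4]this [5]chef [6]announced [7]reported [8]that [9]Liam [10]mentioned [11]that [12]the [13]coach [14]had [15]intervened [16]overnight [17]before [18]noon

The displaced element is "which scout" (word 2).
It is linked across 1 clause boundary (Ø).
It functions as the subject of "reported", so the gap sits immediately after word 6 ("announced").
Base order: This chef had announced which scout reported that Liam mentioned that the coach had intervened overnight before noon.

6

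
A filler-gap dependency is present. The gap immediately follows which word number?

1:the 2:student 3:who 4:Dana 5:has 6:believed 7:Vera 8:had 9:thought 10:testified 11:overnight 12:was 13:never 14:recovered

9

The displaced element is "the student" (word 2).
It is linked across 2 clause boundaries (Ø → Ø).
It functions as the subject of "testified", so the gap sits immediately after word 9 ("thought").
Base order: Dana has believed Vera had thought that the student testified overnight.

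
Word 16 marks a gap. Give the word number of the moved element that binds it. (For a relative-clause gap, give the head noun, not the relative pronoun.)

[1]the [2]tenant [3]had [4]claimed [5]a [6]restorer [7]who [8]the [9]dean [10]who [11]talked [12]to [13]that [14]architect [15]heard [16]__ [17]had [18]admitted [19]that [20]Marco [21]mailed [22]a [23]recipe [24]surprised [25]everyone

6

The gap at 16 is the subject of "admitted", inside a relative clause.
The relative pronoun is "who" (word 7); it is bound by the head noun immediately before it.
Its filler is the head noun "restorer", at word 6.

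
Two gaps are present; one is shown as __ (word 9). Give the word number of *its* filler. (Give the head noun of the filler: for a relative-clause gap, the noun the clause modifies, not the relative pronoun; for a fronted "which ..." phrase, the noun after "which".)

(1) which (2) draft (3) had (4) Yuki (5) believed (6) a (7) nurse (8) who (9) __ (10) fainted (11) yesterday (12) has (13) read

7

The marked gap is inside the relative clause, the subject of "fainted".
Its filler is the head noun "nurse" (via "who"), at word 7.
(The other dependency links word 2 to a gap after word 13.)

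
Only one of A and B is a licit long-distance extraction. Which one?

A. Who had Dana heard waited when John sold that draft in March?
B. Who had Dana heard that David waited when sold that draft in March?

A

In B, the wh-phrase is extracted from inside an adjunct island (introduced by "when"), which blocks movement.
In A, the extraction path crosses only that-complement boundaries, which are transparent.
So A is grammatical.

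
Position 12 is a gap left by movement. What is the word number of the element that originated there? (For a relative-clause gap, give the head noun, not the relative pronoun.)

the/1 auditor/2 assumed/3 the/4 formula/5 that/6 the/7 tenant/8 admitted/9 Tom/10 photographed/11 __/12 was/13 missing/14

The gap at 12 is the object of "photographed", inside a relative clause.
The relative pronoun is "that" (word 6); it is bound by the head noun immediately before it.
Its filler is the head noun "formula", at word 5.

5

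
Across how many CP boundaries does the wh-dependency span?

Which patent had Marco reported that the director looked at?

"which patent" is extracted from the PP object of "looked".
Boundaries crossed, outermost first: [that] — 1 in total.

1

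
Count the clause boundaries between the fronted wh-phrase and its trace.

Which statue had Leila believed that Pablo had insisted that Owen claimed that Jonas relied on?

3

"which statue" is extracted from the PP object of "relied".
Boundaries crossed, outermost first: [that], [that], [that] — 3 in total.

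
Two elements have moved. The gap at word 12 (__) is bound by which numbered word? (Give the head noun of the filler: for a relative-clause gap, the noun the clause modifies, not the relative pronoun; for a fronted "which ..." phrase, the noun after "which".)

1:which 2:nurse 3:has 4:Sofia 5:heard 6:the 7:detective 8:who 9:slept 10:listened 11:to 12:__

2

The marked gap is the object of the preposition "to" of "listened".
Its filler is the fronted wh-phrase "which nurse", at word 2.
(The other dependency links word 7 to a gap after word 8.)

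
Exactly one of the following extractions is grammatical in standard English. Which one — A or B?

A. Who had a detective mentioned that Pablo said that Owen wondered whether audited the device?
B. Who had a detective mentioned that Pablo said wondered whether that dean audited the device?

In A, the wh-phrase is extracted from inside a wh-island (introduced by "whether"), which blocks movement.
In B, the extraction path crosses only that-complement boundaries, which are transparent.
So B is grammatical.

B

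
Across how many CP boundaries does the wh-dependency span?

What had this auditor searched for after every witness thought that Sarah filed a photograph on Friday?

"what" originates inside the matrix clause — no clause boundary is crossed.

0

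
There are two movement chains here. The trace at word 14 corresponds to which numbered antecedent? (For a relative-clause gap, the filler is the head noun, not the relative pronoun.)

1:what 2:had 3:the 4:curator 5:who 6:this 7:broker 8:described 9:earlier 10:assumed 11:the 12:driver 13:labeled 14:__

The marked gap is the direct object of "labeled".
Its filler is the fronted wh-phrase "what", at word 1.
(The other dependency links word 4 to a gap after word 8.)

1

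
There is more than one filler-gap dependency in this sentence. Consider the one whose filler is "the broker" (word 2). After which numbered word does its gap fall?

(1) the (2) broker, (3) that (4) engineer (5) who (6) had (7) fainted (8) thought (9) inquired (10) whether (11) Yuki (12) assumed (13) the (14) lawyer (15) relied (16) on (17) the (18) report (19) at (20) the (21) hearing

8

The displaced element is "the broker" (word 2).
It is linked across 1 clause boundary (Ø).
It functions as the subject of "inquired", so the gap sits immediately after word 8 ("thought").
Base order: That engineer who had fainted thought that the broker inquired whether Yuki assumed the lawyer relied on the report at the hearing.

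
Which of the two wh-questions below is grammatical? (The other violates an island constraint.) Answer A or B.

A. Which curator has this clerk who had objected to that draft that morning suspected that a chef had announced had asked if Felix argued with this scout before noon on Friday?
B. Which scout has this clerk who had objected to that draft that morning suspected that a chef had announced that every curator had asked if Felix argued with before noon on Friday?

In B, the wh-phrase is extracted from inside a wh-island (introduced by "if"), which blocks movement.
In A, the extraction path crosses only that-complement boundaries, which are transparent.
So A is grammatical.

A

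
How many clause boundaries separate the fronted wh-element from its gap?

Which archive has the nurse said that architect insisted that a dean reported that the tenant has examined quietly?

3

"which archive" is extracted from the object of "examined".
Boundaries crossed, outermost first: [Ø], [that], [that] — 3 in total.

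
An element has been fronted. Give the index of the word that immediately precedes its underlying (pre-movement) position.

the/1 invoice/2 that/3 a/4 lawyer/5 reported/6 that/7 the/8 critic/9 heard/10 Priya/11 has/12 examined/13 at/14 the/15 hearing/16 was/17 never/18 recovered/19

The displaced element is "the invoice" (word 2).
It is linked across 2 clause boundaries (that → Ø).
It functions as the direct object of "examined", so the gap sits immediately after word 13 ("examined").
Base order: A lawyer reported that the critic heard Priya has examined the invoice at the hearing.

13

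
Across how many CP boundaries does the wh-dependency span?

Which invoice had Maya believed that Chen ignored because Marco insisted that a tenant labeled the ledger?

"which invoice" is extracted from the object of "ignored".
Boundaries crossed, outermost first: [that] — 1 in total.

1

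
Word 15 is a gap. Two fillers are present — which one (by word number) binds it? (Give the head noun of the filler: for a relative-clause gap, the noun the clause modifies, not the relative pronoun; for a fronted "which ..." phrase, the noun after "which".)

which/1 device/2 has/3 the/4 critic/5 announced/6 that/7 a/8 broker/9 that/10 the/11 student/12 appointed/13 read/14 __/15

2

The marked gap is the direct object of "read".
Its filler is the fronted wh-phrase "which device", at word 2.
(The other dependency links word 9 to a gap after word 13.)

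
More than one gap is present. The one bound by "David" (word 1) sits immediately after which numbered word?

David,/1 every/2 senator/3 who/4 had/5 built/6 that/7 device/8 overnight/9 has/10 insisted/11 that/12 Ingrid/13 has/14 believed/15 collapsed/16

The displaced element is "David" (word 1).
It is linked across 2 clause boundaries (that → Ø).
It functions as the subject of "collapsed", so the gap sits immediately after word 15 ("believed").
Base order: Every senator who had built that device overnight has insisted that Ingrid has believed that David collapsed.

15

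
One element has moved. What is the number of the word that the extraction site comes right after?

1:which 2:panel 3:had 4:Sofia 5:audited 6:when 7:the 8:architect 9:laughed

The displaced element is "which panel" (word 2).
It functions as the direct object of "audited", so the gap sits immediately after word 5 ("audited").
Base order: Sofia had audited which panel when the architect laughed.

5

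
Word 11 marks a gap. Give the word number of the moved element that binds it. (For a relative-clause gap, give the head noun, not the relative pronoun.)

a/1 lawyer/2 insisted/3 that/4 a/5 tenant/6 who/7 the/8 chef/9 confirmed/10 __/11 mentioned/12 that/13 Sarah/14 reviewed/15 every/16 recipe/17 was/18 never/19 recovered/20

The gap at 11 is the subject of "mentioned", inside a relative clause.
The relative pronoun is "who" (word 7); it is bound by the head noun immediately before it.
Its filler is the head noun "tenant", at word 6.

6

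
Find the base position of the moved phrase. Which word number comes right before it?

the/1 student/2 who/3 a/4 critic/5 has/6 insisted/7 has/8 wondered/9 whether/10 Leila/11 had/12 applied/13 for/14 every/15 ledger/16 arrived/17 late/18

The displaced element is "the student" (word 2).
It is linked across 1 clause boundary (Ø).
It functions as the subject of "wondered", so the gap sits immediately after word 7 ("insisted").
Base order: A critic has insisted the student has wondered whether Leila had applied for every ledger.

7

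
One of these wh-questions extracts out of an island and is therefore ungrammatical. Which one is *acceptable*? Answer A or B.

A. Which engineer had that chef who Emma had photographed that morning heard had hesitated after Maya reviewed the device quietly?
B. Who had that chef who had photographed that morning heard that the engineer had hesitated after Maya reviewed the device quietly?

In B, the wh-phrase is extracted from inside a complex-NP island (relative clause) (introduced by "who"), which blocks movement.
In A, the extraction path crosses only that-complement boundaries, which are transparent.
So A is grammatical.

A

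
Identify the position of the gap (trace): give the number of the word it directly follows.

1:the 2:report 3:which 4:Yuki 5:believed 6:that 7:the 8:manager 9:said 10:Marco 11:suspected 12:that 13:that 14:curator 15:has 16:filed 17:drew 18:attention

The displaced element is "the report" (word 2).
It is linked across 3 clause boundaries (that → Ø → that).
It functions as the direct object of "filed", so the gap sits immediately after word 16 ("filed").
Base order: Yuki believed that the manager said Marco suspected that that curator has filed the report.

16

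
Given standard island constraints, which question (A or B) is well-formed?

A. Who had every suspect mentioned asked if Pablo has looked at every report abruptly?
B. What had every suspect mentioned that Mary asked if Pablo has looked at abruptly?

In B, the wh-phrase is extracted from inside a wh-island (introduced by "if"), which blocks movement.
In A, the extraction path crosses only that-complement boundaries, which are transparent.
So A is grammatical.

A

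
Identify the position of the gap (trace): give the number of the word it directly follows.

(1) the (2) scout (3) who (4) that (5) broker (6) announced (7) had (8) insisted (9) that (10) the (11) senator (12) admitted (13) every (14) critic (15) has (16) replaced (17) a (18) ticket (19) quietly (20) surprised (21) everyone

The displaced element is "the scout" (word 2).
It is linked across 1 clause boundary (Ø).
It functions as the subject of "insisted", so the gap sits immediately after word 6 ("announced").
Base order: That broker announced that the scout had insisted that the senator admitted every critic has replaced a ticket quietly.

6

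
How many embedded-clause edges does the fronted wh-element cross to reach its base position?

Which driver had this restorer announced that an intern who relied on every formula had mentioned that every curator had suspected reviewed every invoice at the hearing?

3

"which driver" is extracted from the subject of "reviewed".
Boundaries crossed, outermost first: [that], [that], [Ø] — 3 in total.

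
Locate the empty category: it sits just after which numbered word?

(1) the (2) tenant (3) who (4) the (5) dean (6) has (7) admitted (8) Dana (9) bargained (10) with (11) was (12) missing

10

The displaced element is "the tenant" (word 2).
It is linked across 1 clause boundary (Ø).
It functions as the object of the preposition "with" of "bargained", so the gap sits immediately after word 10 ("with").
Base order: The dean has admitted Dana bargained with the tenant.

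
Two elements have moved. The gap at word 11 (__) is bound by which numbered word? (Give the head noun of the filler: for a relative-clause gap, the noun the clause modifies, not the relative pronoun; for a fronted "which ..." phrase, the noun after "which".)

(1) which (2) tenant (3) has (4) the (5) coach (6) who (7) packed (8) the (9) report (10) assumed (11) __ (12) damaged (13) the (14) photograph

2

The marked gap is the subject of "damaged".
Its filler is the fronted wh-phrase "which tenant", at word 2.
(The other dependency links word 5 to a gap after word 6.)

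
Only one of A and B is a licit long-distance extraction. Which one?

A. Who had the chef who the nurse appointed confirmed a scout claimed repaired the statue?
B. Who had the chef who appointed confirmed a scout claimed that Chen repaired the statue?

In B, the wh-phrase is extracted from inside a complex-NP island (relative clause) (introduced by "who"), which blocks movement.
In A, the extraction path crosses only that-complement boundaries, which are transparent.
So A is grammatical.

A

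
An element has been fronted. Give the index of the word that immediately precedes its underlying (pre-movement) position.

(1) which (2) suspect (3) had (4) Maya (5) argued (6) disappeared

The displaced element is "which suspect" (word 2).
It is linked across 1 clause boundary (Ø).
It functions as the subject of "disappeared", so the gap sits immediately after word 5 ("argued").
Base order: Maya had argued that which suspect disappeared.

5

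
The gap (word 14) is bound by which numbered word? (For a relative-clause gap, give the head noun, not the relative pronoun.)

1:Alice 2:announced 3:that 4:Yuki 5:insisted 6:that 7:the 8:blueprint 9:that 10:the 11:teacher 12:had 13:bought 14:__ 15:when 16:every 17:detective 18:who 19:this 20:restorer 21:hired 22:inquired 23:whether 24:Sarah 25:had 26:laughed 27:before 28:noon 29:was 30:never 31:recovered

8

The gap at 14 is the object of "bought", inside a relative clause.
The relative pronoun is "that" (word 9); it is bound by the head noun immediately before it.
Its filler is the head noun "blueprint", at word 8.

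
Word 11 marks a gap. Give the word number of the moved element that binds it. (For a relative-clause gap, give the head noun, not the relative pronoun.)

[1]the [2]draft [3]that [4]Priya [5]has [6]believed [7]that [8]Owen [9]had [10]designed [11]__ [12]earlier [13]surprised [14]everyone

2

The gap at 11 is the object of "designed", inside a relative clause.
The relative pronoun is "that" (word 3); it is bound by the head noun immediately before it.
Its filler is the head noun "draft", at word 2.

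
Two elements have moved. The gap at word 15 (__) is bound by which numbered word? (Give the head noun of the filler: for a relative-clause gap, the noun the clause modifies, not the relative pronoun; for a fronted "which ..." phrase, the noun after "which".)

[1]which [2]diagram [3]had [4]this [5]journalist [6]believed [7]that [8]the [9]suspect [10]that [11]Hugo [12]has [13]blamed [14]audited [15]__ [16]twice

2

The marked gap is the direct object of "audited".
Its filler is the fronted wh-phrase "which diagram", at word 2.
(The other dependency links word 9 to a gap after word 13.)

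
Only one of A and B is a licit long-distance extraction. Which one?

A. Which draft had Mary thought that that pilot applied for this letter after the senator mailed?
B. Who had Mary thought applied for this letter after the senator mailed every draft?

B

In A, the wh-phrase is extracted from inside an adjunct island (introduced by "after"), which blocks movement.
In B, the extraction path crosses only that-complement boundaries, which are transparent.
So B is grammatical.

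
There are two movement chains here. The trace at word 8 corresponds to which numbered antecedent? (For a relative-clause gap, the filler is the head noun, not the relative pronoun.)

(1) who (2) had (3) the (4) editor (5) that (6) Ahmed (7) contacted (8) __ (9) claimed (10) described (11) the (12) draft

The marked gap is inside the relative clause, the direct object of "contacted".
Its filler is the head noun "editor" (via "that"), at word 4.
(The other dependency links word 1 to a gap after word 9.)

4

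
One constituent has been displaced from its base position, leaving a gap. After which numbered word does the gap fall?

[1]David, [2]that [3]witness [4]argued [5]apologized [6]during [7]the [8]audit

The displaced element is "David" (word 1).
It is linked across 1 clause boundary (Ø).
It functions as the subject of "apologized", so the gap sits immediately after word 4 ("argued").
Base order: That witness argued that David apologized during the audit.

4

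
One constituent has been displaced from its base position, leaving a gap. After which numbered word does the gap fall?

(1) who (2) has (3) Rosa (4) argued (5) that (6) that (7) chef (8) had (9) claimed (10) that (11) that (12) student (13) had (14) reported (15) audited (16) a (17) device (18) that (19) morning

The displaced element is "who" (word 1).
It is linked across 3 clause boundaries (that → that → Ø).
It functions as the subject of "audited", so the gap sits immediately after word 14 ("reported").
Base order: Rosa has argued that that chef had claimed that that student had reported that who audited a device that morning.

14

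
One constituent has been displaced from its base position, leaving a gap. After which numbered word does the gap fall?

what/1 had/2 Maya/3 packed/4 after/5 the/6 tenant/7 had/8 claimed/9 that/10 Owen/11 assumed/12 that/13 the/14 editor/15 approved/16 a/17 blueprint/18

4

The displaced element is "what" (word 1).
It functions as the direct object of "packed", so the gap sits immediately after word 4 ("packed").
Base order: Maya had packed what after the tenant had claimed that Owen assumed that the editor approved a blueprint.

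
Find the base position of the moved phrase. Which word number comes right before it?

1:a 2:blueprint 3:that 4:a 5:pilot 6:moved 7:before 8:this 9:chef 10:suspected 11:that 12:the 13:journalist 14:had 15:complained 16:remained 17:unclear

The displaced element is "a blueprint" (word 2).
It functions as the direct object of "moved", so the gap sits immediately after word 6 ("moved").
Base order: A pilot moved a blueprint before this chef suspected that the journalist had complained.

6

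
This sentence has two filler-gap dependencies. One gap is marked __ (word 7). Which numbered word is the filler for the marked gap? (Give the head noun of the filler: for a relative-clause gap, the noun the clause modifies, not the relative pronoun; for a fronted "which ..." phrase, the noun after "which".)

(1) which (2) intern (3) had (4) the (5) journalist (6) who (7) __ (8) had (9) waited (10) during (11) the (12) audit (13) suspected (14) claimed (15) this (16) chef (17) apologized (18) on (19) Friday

The marked gap is inside the relative clause, the subject of "waited".
Its filler is the head noun "journalist" (via "who"), at word 5.
(The other dependency links word 2 to a gap after word 13.)

5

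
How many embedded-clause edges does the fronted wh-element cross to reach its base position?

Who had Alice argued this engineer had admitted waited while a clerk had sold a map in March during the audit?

2

"who" is extracted from the subject of "waited".
Boundaries crossed, outermost first: [Ø], [Ø] — 2 in total.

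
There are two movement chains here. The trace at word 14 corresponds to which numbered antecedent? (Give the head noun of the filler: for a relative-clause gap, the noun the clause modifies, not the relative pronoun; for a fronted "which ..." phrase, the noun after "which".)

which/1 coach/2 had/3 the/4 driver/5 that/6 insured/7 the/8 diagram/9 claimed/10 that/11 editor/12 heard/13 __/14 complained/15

2

The marked gap is the subject of "complained".
Its filler is the fronted wh-phrase "which coach", at word 2.
(The other dependency links word 5 to a gap after word 6.)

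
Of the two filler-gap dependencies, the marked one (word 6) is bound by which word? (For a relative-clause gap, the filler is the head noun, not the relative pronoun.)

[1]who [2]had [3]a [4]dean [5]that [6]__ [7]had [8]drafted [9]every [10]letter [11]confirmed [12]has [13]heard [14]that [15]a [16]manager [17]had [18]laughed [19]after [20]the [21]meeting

The marked gap is inside the relative clause, the subject of "drafted".
Its filler is the head noun "dean" (via "that"), at word 4.
(The other dependency links word 1 to a gap after word 11.)

4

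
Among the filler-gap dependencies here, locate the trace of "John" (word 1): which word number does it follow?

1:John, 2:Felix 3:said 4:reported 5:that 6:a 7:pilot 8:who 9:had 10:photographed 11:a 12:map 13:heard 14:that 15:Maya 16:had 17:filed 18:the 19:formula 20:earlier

The displaced element is "John" (word 1).
It is linked across 1 clause boundary (Ø).
It functions as the subject of "reported", so the gap sits immediately after word 3 ("said").
Base order: Felix said John reported that a pilot who had photographed a map heard that Maya had filed the formula earlier.

3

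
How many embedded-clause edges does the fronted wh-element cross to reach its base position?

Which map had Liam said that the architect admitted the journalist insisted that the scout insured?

"which map" is extracted from the object of "insured".
Boundaries crossed, outermost first: [that], [Ø], [that] — 3 in total.

3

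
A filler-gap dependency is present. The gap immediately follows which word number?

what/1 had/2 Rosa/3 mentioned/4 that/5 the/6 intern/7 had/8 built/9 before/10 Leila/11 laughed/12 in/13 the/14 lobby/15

9

The displaced element is "what" (word 1).
It is linked across 1 clause boundary (that).
It functions as the direct object of "built", so the gap sits immediately after word 9 ("built").
Base order: Rosa had mentioned that the intern had built what before Leila laughed in the lobby.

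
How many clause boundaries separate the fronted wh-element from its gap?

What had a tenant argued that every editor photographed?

"what" is extracted from the object of "photographed".
Boundaries crossed, outermost first: [that] — 1 in total.

1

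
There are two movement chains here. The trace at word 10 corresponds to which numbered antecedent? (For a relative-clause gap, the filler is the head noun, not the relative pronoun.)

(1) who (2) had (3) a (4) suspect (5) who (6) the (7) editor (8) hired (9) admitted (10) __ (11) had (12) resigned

The marked gap is the subject of "resigned".
Its filler is the fronted wh-phrase "who", at word 1.
(The other dependency links word 4 to a gap after word 8.)

1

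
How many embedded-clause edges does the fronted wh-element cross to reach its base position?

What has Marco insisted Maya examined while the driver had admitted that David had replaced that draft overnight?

1

"what" is extracted from the object of "examined".
Boundaries crossed, outermost first: [Ø] — 1 in total.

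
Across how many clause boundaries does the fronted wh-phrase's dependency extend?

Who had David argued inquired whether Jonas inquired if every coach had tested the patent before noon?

"who" is extracted from the subject of "inquired".
Boundaries crossed, outermost first: [Ø] — 1 in total.

1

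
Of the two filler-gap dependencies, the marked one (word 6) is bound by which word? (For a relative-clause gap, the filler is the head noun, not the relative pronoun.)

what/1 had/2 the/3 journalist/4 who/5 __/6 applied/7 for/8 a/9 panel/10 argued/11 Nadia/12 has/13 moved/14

4

The marked gap is inside the relative clause, the subject of "applied".
Its filler is the head noun "journalist" (via "who"), at word 4.
(The other dependency links word 1 to a gap after word 14.)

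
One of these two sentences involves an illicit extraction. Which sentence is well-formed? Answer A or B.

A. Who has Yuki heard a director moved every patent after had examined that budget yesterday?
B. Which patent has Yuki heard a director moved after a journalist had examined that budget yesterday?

B

In A, the wh-phrase is extracted from inside an adjunct island (introduced by "after"), which blocks movement.
In B, the extraction path crosses only that-complement boundaries, which are transparent.
So B is grammatical.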